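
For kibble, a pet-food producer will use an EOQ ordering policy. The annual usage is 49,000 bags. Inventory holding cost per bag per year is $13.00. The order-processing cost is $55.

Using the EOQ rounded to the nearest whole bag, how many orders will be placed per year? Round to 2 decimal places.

76.09 orders per year

Optimal lot size Q* = (2 × 49,000 × $55 / $13)^½ ≈ 643.91 → Q = 644
N = D/Q = 49,000/644 ≈ 76.087 orders/yr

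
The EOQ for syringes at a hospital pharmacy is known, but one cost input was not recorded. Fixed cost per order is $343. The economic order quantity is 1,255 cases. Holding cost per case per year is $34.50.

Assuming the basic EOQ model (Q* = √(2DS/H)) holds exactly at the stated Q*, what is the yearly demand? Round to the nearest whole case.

79,210 cases per year

EOQ relation: Q² = 2DS/H, so rearrange for the unknown.
D = Q²H / (2S) = 1,255² × 34.5 / (2 × 343) = 79,210.44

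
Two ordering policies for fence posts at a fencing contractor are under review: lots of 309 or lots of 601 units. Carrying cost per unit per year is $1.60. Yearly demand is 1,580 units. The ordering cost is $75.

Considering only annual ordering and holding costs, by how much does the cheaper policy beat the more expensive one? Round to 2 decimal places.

$47.28

Annual cost at Q: ordering D·S/Q plus holding Q·H/2.
TC(309) = (1,580/309)×75 + (309/2)×1.6 = $630.70
TC(601) = (1,580/601)×75 + (601/2)×1.6 = $677.97
|ΔTC| = |$630.70 − $677.97| = $47.28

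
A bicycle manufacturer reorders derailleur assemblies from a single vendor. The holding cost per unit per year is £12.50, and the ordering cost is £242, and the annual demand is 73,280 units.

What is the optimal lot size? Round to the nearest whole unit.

1,684 units

EOQ = √(2DS/H) = √(2 × 73,280 × 242 / 12.5)
    = √(2,837,401.60) ≈ 1,684.46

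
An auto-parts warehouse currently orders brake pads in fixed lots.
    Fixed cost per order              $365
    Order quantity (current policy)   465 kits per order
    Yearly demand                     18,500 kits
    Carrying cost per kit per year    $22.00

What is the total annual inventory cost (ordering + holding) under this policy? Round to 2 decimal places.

$19,636.51

Annual ordering cost = (D/Q)·S = (18,500/465) × 365 = $14,521.51
Annual holding cost  = (Q/2)·H = (465/2) × 22 = $5,115.00
Total = $14,521.51 + $5,115.00 = $19,636.51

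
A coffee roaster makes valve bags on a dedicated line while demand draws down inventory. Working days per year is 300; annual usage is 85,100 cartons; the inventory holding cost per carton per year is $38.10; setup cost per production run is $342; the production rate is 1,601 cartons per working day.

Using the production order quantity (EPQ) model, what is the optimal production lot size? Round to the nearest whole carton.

Daily demand d = 85,100/300 = 283.667; p = 1601; 1 − d/p = 0.82282
EPQ = √(2DS / (H(1 − d/p)))
    = √(2 × 85,100 × 342 / (38.1 × 0.82282)) ≈ 1,362.63

1,363 cartons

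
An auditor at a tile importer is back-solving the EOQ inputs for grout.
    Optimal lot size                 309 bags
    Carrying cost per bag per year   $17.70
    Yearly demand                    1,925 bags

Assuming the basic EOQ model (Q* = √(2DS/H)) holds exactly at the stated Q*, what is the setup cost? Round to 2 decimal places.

$438.96

From Q* = √(2DS/H) ⇒ Q*² = 2DS/H.
S = Q²H / (2D) = 309² × 17.7 / (2 × 1,925) = 438.9646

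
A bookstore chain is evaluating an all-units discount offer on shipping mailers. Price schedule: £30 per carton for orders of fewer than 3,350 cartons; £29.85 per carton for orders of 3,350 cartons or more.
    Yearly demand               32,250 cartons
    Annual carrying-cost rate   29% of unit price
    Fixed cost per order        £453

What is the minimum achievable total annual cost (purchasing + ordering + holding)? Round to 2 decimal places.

H₁ = 29%×£30 = £8.7000;  H₂ = 29%×£29.85 = £8.6565
EOQ₁ = √(2×32,250×453/8.7000) = 1,832.61  (< 3,350, feasible at tier 1)
EOQ₂ = √(2×32,250×453/8.6565) = 1,837.21  (< 3,350 → use Q = 3,350 at tier-2 price)
TC(tier 1 (EOQ₁), Q≈1,832.6) = £983,443.68
TC(tier 2, Q≈3,350.0) = £981,523.11
Minimum at tier 2: £981,523.11

£981,523.11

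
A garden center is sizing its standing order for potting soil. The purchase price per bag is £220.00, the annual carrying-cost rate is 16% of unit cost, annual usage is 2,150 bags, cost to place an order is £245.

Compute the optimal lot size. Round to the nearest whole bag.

173 bags

H = i·C = 0.16 × £220 = £35.2000 per bag-year
Optimal lot size Q* = (2 × 2,150 × £245 / £35.2)^½ ≈ 173.00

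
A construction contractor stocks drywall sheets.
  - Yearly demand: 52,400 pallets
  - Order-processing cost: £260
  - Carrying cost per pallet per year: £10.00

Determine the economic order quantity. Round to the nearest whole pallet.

1,651 pallets

Optimal lot size Q* = (2 × 52,400 × £260 / £10)^½ ≈ 1,650.70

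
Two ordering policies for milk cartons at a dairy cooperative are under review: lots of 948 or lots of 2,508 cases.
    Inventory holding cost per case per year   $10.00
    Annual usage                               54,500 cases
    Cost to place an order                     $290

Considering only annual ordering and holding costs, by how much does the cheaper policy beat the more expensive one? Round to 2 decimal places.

$2,570.11

Annual cost at Q: ordering D·S/Q plus holding Q·H/2.
TC(948) = (54,500/948)×290 + (948/2)×10 = $21,411.94
TC(2,508) = (54,500/2,508)×290 + (2,508/2)×10 = $18,841.83
Lots of 2,508 are cheaper by $2,570.11.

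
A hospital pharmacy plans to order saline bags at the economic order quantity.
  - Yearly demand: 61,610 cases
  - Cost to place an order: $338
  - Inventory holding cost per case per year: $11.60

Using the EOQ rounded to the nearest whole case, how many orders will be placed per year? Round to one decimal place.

32.5 orders per year

EOQ = √(2DS/H) = √(2 × 61,610 × 338 / 11.6)
    = √(3,590,375.86) ≈ 1,894.83 → Q = 1,895
Orders per year = D/Q = 61,610 / 1,895 = 32.512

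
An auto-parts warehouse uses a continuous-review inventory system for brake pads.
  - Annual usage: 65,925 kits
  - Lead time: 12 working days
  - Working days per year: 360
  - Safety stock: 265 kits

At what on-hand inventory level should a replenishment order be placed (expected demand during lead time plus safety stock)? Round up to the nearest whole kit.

2,463 kits

Daily demand d = 65,925 / 360 = 183.125 kits/day
Demand during lead time = 183.125 × 12 = 2,197.50
Reorder point = 2,197.50 + 265 = 2,462.50 → round up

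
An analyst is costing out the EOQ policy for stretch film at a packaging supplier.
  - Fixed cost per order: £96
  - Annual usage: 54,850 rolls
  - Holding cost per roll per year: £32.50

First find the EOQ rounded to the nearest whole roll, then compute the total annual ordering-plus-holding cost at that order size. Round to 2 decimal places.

Optimal lot size Q* = (2 × 54,850 × £96 / £32.5)^½ ≈ 569.24 → Q = 569 rolls
Ordering: D/Q × S = 54,850/569 × £96 = £9,254.13
Holding:  Q/2 × H = 569/2 × £32.5 = £9,246.25
Total = £9,254.13 + £9,246.25 = £18,500.38

£18,500.38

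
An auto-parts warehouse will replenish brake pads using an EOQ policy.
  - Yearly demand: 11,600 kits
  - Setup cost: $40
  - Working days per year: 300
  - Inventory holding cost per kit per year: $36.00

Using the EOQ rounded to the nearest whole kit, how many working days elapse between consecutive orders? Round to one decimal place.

Q* = √(2·D·S / H) = √(2·11,600·40 / 36) = √25,777.8 ≈ 160.55 → Q = 161 kits
Cycle time = (working days × Q)/D = (300 × 161) / 11,600 = 4.164 days

4.2 days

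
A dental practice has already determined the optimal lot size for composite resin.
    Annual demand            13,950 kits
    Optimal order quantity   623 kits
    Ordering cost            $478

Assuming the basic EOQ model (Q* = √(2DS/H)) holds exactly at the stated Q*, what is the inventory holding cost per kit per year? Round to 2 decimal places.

$34.36

Since Q* = (2DS/H)^½, squaring gives Q*²·H = 2DS.
H = 2DS / Q² = 2 × 13,950 × 478 / 623² = 34.3602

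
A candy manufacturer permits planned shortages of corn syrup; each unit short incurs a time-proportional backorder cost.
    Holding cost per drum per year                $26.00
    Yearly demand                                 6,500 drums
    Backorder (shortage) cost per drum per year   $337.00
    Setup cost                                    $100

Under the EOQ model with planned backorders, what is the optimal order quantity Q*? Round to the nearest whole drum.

232 drums

Q* = √(2DS/H) · √((H + b)/b)
   = √(2 × 6,500 × 100 / 26) · √((26 + 337) / 337)
   = 223.607 × 1.0379 ≈ 232.07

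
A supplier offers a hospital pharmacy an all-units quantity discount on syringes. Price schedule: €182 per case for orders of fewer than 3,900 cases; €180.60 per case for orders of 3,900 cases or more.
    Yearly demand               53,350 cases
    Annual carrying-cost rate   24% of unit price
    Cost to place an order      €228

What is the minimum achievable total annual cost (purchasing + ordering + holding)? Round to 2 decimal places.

€9,722,649.72

H₁ = 24%×€182 = €43.6800;  H₂ = 24%×€180.60 = €43.3440
EOQ₁ = √(2×53,350×228/43.6800) = 746.29  (< 3,900, feasible at tier 1)
EOQ₂ = √(2×53,350×228/43.3440) = 749.18  (< 3,900 → use Q = 3,900 at tier-2 price)
TC(tier 1 (EOQ₁), Q≈746.3) = €9,742,298.00
TC(tier 2, Q≈3,900.0) = €9,722,649.72
Minimum at tier 2: €9,722,649.72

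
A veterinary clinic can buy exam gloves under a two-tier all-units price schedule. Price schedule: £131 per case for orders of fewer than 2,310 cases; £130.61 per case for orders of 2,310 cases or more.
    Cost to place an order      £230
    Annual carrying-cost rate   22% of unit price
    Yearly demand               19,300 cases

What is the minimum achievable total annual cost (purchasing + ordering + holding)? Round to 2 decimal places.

H₁ = 22%×£131 = £28.8200;  H₂ = 22%×£130.61 = £28.7342
EOQ₁ = √(2×19,300×230/28.8200) = 555.02  (< 2,310, feasible at tier 1)
EOQ₂ = √(2×19,300×230/28.7342) = 555.85  (< 2,310 → use Q = 2,310 at tier-2 price)
TC(tier 1 (EOQ₁), Q≈555.0) = £2,544,295.75
TC(tier 2, Q≈2,310.0) = £2,555,882.65
Minimum at tier 1 (EOQ₁): £2,544,295.75

£2,544,295.75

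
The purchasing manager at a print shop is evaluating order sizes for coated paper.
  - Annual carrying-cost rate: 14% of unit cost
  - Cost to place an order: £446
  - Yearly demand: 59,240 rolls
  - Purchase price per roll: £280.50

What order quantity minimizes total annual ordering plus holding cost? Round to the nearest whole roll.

1,160 rolls

Carrying cost H = £280.5 × 14% = £39.2700/roll/yr
Optimal lot size Q* = (2 × 59,240 × £446 / £39.27)^½ ≈ 1,160.00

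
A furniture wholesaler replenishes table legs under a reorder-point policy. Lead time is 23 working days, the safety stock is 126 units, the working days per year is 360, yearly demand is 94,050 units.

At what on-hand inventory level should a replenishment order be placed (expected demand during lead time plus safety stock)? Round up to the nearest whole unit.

6,135 units

Daily demand d = 94,050 / 360 = 261.250 units/day
Demand during lead time = 261.250 × 23 = 6,008.75
Reorder point = 6,008.75 + 126 = 6,134.75 → round up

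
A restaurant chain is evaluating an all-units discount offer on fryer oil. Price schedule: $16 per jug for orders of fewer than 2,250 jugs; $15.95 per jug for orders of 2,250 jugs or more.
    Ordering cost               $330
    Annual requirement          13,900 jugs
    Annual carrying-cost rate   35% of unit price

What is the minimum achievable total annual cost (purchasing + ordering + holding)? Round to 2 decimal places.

$229,567.59

H₁ = 35%×$16 = $5.6000;  H₂ = 35%×$15.95 = $5.5825
EOQ₁ = √(2×13,900×330/5.6000) = 1,279.93  (< 2,250, feasible at tier 1)
EOQ₂ = √(2×13,900×330/5.5825) = 1,281.93  (< 2,250 → use Q = 2,250 at tier-2 price)
TC(tier 1 (EOQ₁), Q≈1,279.9) = $229,567.59
TC(tier 2, Q≈2,250.0) = $230,023.98
Minimum at tier 1 (EOQ₁): $229,567.59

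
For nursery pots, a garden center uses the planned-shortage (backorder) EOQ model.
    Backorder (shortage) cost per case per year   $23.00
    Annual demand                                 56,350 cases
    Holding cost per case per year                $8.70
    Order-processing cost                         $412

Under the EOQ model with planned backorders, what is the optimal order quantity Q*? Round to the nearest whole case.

Q* = √(2DS/H) · √((H + b)/b)
   = √(2 × 56,350 × 412 / 8.7) · √((8.7 + 23) / 23)
   = 2,310.207 × 1.1740 ≈ 2,712.17

2,712 cases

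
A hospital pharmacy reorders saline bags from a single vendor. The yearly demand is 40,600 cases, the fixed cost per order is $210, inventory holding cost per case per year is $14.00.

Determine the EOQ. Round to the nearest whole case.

Optimal lot size Q* = (2 × 40,600 × $210 / $14)^½ ≈ 1,103.63

1,104 cases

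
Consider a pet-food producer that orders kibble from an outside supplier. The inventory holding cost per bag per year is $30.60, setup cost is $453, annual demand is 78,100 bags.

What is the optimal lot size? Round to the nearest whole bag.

1,521 bags

2DS/H = 2·78,100·453/30.6 = 2,312,372.55
EOQ = √2,312,372.55 ≈ 1,520.65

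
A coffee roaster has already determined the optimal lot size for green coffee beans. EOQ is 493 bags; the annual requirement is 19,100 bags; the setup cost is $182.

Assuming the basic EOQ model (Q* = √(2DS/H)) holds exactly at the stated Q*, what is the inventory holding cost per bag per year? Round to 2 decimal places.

Since Q* = (2DS/H)^½, squaring gives Q*²·H = 2DS.
H = 2DS / Q² = 2 × 19,100 × 182 / 493² = 28.6049

$28.60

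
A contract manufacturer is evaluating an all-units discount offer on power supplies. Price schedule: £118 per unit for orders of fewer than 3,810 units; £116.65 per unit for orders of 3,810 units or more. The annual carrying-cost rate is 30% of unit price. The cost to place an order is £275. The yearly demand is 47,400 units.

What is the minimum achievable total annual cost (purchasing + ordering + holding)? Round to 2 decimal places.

£5,599,296.73

H₁ = 30%×£118 = £35.4000;  H₂ = 30%×£116.65 = £34.9950
EOQ₁ = √(2×47,400×275/35.4000) = 858.16  (< 3,810, feasible at tier 1)
EOQ₂ = √(2×47,400×275/34.9950) = 863.11  (< 3,810 → use Q = 3,810 at tier-2 price)
TC(tier 1 (EOQ₁), Q≈858.2) = £5,623,578.91
TC(tier 2, Q≈3,810.0) = £5,599,296.73
Minimum at tier 2: £5,599,296.73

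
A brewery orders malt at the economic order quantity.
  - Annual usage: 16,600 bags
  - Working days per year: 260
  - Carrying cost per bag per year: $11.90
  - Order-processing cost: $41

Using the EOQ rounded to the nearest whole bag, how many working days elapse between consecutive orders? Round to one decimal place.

Optimal lot size Q* = (2 × 16,600 × $41 / $11.9)^½ ≈ 338.21 → Q = 338 bags
Days between orders = 260 / (D/Q) = 260 / 49.112 ≈ 5.294

5.3 days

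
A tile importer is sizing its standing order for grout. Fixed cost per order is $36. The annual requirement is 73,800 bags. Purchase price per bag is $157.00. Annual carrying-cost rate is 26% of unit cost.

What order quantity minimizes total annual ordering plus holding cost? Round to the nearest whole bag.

Carrying cost H = $157 × 26% = $40.8200/bag/yr
Optimal lot size Q* = (2 × 73,800 × $36 / $40.82)^½ ≈ 360.79

361 bags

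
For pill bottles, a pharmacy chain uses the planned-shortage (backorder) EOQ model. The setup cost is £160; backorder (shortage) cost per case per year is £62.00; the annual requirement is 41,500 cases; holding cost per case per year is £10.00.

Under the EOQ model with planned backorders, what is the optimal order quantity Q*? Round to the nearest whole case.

1,242 cases

Basic EOQ = √(2·41,500·160/10) = 1,152.389
Backorder adjustment √((H+b)/b) = √((10+62)/62) = 1.0776
Q* = 1,152.389 × 1.0776 ≈ 1,241.85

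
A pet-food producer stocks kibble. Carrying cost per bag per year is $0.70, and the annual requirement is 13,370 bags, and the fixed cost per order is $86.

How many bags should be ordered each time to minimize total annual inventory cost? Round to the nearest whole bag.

1,813 bags

2DS/H = 2·13,370·86/0.7 = 3,285,200.00
EOQ = √3,285,200.00 ≈ 1,812.51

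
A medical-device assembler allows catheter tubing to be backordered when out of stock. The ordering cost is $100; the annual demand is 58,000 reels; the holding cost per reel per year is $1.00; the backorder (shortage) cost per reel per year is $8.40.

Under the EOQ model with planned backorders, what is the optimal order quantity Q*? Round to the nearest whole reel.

Basic EOQ = √(2·58,000·100/1) = 3,405.877
Backorder adjustment √((H+b)/b) = √((1+8.4)/8.4) = 1.0579
Q* = 3,405.877 × 1.0579 ≈ 3,602.91

3,603 reels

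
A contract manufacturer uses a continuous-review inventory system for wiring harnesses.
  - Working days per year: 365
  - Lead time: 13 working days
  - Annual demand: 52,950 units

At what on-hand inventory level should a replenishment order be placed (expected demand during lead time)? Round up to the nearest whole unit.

1,886 units

Daily demand d = 52,950 / 365 = 145.068 units/day
Demand during lead time = 145.068 × 13 = 1,885.89
Reorder point = 1,885.89 → round up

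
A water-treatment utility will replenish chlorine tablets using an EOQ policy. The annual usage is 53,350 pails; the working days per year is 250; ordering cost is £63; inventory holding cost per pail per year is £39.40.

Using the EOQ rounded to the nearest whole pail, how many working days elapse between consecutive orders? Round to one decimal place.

1.9 days

EOQ = √(2DS/H) = √(2 × 53,350 × 63 / 39.4)
    = √(170,611.68) ≈ 413.05 → Q = 413 pails
Days between orders = 250 / (D/Q) = 250 / 129.177 ≈ 1.935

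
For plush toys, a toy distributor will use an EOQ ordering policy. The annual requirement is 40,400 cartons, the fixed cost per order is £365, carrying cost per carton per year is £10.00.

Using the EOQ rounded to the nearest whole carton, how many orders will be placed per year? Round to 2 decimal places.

2DS/H = 2·40,400·365/10 = 2,949,200.00
EOQ = √2,949,200.00 ≈ 1,717.32 → Q = 1,717
Orders per year = D/Q = 40,400 / 1,717 = 23.529

23.53 orders per year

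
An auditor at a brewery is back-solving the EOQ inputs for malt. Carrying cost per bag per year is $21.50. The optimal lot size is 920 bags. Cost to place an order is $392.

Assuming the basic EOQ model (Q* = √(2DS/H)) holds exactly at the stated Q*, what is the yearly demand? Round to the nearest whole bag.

23,211 bags per year

Since Q* = (2DS/H)^½, squaring gives Q*²·H = 2DS.
D = Q²H / (2S) = 920² × 21.5 / (2 × 392) = 23,211.22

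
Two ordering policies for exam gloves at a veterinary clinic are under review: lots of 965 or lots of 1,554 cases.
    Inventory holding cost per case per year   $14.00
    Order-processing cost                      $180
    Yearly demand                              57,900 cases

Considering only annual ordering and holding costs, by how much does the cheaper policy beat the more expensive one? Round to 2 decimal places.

$29.56

TC(Q) = (D/Q)S + (Q/2)H
TC(965) = (57,900/965)×180 + (965/2)×14 = $17,555.00
TC(1,554) = (57,900/1,554)×180 + (1,554/2)×14 = $17,584.56
Lots of 965 are cheaper by $29.56.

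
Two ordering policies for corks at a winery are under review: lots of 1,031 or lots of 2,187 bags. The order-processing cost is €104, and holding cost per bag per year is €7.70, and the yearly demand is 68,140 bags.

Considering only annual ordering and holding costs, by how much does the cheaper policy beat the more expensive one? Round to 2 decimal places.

For each Q, cost = (D/Q)·S + (Q/2)·H.
TC(1,031) = (68,140/1,031)×104 + (1,031/2)×7.7 = €10,842.83
TC(2,187) = (68,140/2,187)×104 + (2,187/2)×7.7 = €11,660.26
Cheaper: Q = 1,031.  Difference = €817.43

€817.43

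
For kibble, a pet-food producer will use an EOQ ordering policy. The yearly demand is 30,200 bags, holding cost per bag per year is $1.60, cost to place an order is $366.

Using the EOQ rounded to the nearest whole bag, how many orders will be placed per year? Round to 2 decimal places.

Optimal lot size Q* = (2 × 30,200 × $366 / $1.6)^½ ≈ 3,717.06 → Q = 3,717
Orders per year = D/Q = 30,200 / 3,717 = 8.125

8.12 orders per year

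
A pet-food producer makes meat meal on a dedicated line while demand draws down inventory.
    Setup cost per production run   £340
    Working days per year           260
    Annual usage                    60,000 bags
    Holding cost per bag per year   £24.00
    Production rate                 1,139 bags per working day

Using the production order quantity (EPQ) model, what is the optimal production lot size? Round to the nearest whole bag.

1,460 bags

d = 60,000/260 = 230.7692 bags/day;  effective holding cost H(1 − d/p) = 24·(1 − 230.7692/1139) = 19.13743
Q* = √(2DS / H_eff) = √(2·60,000·340 / 19.13743) ≈ 1,460.12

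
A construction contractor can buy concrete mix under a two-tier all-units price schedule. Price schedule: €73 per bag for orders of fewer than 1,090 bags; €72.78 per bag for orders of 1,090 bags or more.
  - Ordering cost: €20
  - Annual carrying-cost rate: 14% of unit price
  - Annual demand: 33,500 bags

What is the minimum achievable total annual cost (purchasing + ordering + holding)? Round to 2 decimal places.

€2,444,297.79

H₁ = 14%×€73 = €10.2200;  H₂ = 14%×€72.78 = €10.1892
EOQ₁ = √(2×33,500×20/10.2200) = 362.10  (< 1,090, feasible at tier 1)
EOQ₂ = √(2×33,500×20/10.1892) = 362.65  (< 1,090 → use Q = 1,090 at tier-2 price)
TC(tier 1 (EOQ₁), Q≈362.1) = €2,449,200.65
TC(tier 2, Q≈1,090.0) = €2,444,297.79
Minimum at tier 2: €2,444,297.79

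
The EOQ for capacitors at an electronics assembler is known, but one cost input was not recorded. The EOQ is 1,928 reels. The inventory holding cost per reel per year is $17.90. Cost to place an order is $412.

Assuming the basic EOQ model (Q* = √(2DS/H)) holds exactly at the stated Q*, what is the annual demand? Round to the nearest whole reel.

80,750 reels per year

Since Q* = (2DS/H)^½, squaring gives Q*²·H = 2DS.
D = Q²H / (2S) = 1,928² × 17.9 / (2 × 412) = 80,749.51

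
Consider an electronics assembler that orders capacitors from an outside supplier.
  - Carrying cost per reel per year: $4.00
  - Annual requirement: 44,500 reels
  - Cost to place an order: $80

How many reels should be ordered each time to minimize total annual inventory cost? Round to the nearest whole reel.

Q* = √(2·D·S / H) = √(2·44,500·80 / 4) = √1,780,000.0 ≈ 1,334.17

1,334 reels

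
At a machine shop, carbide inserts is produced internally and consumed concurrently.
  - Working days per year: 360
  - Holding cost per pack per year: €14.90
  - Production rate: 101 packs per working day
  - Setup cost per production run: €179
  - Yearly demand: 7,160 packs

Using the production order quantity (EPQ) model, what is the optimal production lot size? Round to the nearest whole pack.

Daily demand d = 7,160/360 = 19.889; p = 101; 1 − d/p = 0.80308
EPQ = √(2DS / (H(1 − d/p)))
    = √(2 × 7,160 × 179 / (14.9 × 0.80308)) ≈ 462.83

463 packs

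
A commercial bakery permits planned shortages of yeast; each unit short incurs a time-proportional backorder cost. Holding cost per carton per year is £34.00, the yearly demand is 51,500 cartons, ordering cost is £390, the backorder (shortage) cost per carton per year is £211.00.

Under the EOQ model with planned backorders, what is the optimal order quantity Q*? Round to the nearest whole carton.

1,171 cartons

Basic EOQ = √(2·51,500·390/34) = 1,086.955
Backorder adjustment √((H+b)/b) = √((34+211)/211) = 1.0776
Q* = 1,086.955 × 1.0776 ≈ 1,171.26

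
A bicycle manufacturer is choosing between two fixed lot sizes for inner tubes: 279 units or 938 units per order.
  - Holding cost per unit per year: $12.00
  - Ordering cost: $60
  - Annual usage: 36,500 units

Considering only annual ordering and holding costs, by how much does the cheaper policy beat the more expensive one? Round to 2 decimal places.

$1,560.71

For each Q, cost = (D/Q)·S + (Q/2)·H.
TC(279) = (36,500/279)×60 + (279/2)×12 = $9,523.46
TC(938) = (36,500/938)×60 + (938/2)×12 = $7,962.75
Lots of 938 are cheaper by $1,560.71.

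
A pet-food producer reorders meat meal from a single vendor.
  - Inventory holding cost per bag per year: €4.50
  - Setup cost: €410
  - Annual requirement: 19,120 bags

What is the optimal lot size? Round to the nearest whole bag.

Optimal lot size Q* = (2 × 19,120 × €410 / €4.5)^½ ≈ 1,866.57

1,867 bags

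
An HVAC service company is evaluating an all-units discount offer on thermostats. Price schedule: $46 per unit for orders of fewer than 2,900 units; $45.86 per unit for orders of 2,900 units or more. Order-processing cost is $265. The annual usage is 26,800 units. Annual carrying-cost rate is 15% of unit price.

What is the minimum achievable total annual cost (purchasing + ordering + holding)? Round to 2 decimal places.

H₁ = 15%×$46 = $6.9000;  H₂ = 15%×$45.86 = $6.8790
EOQ₁ = √(2×26,800×265/6.9000) = 1,434.77  (< 2,900, feasible at tier 1)
EOQ₂ = √(2×26,800×265/6.8790) = 1,436.95  (< 2,900 → use Q = 2,900 at tier-2 price)
TC(tier 1 (EOQ₁), Q≈1,434.8) = $1,242,699.88
TC(tier 2, Q≈2,900.0) = $1,241,471.52
Minimum at tier 2: $1,241,471.52

$1,241,471.52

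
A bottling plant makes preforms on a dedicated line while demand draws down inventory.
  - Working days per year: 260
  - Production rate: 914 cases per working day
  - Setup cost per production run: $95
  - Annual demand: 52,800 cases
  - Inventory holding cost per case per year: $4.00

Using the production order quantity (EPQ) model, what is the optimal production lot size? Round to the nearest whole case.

Daily demand d = 52,800/260 = 203.077; p = 914; 1 − d/p = 0.77782
EPQ = √(2DS / (H(1 − d/p)))
    = √(2 × 52,800 × 95 / (4 × 0.77782)) ≈ 1,795.67

1,796 cases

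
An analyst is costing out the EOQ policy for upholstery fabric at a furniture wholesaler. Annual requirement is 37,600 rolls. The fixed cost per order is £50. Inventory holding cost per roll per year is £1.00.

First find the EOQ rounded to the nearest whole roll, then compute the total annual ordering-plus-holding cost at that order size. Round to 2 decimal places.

£1,939.07

Q* = √(2·D·S / H) = √(2·37,600·50 / 1) = √3,760,000.0 ≈ 1,939.07 → Q = 1,939 rolls
Annual ordering cost = (D/Q)·S = (37,600/1,939) × 50 = £969.57
Annual holding cost  = (Q/2)·H = (1,939/2) × 1 = £969.50
Total = £969.57 + £969.50 = £1,939.07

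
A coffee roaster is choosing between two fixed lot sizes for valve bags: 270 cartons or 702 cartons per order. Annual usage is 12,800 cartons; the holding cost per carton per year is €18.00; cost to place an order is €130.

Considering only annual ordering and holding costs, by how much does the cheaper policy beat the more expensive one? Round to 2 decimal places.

TC(Q) = (D/Q)S + (Q/2)H
TC(270) = (12,800/270)×130 + (270/2)×18 = €8,592.96
TC(702) = (12,800/702)×130 + (702/2)×18 = €8,688.37
Cheaper: Q = 270.  Difference = €95.41

€95.41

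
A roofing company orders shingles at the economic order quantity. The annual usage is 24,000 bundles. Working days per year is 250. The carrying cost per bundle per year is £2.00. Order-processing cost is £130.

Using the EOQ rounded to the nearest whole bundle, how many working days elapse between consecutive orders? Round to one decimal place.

18.4 days

2DS/H = 2·24,000·130/2 = 3,120,000.00
EOQ = √3,120,000.00 ≈ 1,766.35 → Q = 1,766 bundles
Cycle time = (working days × Q)/D = (250 × 1,766) / 24,000 = 18.396 days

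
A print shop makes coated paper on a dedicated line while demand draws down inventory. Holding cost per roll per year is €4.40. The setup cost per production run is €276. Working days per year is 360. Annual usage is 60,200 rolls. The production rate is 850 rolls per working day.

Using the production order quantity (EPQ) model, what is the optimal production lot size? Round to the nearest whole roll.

d = 60,200/360 = 167.2222 rolls/day;  effective holding cost H(1 − d/p) = 4.4·(1 − 167.2222/850) = 3.53438
Q* = √(2DS / H_eff) = √(2·60,200·276 / 3.53438) ≈ 3,066.28

3,066 rolls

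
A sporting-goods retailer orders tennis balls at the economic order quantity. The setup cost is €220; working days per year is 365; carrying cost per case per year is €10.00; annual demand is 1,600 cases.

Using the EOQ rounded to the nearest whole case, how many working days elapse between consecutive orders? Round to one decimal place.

2DS/H = 2·1,600·220/10 = 70,400.00
EOQ = √70,400.00 ≈ 265.33 → Q = 265 cases
T = Q/D × 365 days = 265/1,600 × 365 = 60.453 days

60.5 days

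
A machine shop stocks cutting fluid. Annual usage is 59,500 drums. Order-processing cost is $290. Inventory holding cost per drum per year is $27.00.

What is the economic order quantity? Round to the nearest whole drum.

Optimal lot size Q* = (2 × 59,500 × $290 / $27)^½ ≈ 1,130.55

1,131 drums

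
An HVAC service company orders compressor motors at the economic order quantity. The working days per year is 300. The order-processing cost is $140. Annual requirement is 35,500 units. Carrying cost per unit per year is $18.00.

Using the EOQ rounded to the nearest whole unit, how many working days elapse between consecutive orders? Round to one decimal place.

2DS/H = 2·35,500·140/18 = 552,222.22
EOQ = √552,222.22 ≈ 743.12 → Q = 743 units
Days between orders = 300 / (D/Q) = 300 / 47.779 ≈ 6.279

6.3 days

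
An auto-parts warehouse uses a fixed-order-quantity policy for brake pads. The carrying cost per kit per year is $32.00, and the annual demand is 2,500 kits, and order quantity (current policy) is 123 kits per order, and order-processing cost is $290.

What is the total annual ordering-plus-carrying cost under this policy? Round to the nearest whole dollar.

$7,862

Annual ordering cost = (D/Q)·S = (2,500/123) × 290 = $5,894.31
Annual holding cost  = (Q/2)·H = (123/2) × 32 = $1,968.00
Total = $5,894.31 + $1,968.00 = $7,862.31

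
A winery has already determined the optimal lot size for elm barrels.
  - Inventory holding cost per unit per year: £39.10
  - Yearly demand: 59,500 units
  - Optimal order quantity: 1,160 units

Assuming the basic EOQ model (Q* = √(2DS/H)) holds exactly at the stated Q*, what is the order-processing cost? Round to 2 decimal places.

£442.13

From Q* = √(2DS/H) ⇒ Q*² = 2DS/H.
S = Q²H / (2D) = 1,160² × 39.1 / (2 × 59,500) = 442.1257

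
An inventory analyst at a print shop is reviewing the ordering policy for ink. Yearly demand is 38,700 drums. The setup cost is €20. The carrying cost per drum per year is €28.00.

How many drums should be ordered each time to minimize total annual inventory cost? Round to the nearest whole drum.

2DS/H = 2·38,700·20/28 = 55,285.71
EOQ = √55,285.71 ≈ 235.13

235 drums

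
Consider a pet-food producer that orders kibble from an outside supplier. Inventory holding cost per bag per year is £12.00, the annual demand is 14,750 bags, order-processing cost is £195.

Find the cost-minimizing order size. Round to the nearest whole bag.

692 bags

Q* = √(2·D·S / H) = √(2·14,750·195 / 12) = √479,375.0 ≈ 692.37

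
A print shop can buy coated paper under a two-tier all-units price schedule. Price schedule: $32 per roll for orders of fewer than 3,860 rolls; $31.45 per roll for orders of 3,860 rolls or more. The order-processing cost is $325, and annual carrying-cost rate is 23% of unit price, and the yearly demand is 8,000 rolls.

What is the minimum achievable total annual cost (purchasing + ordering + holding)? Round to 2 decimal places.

$262,186.44

H₁ = 23%×$32 = $7.3600;  H₂ = 23%×$31.45 = $7.2335
EOQ₁ = √(2×8,000×325/7.3600) = 840.55  (< 3,860, feasible at tier 1)
EOQ₂ = √(2×8,000×325/7.2335) = 847.87  (< 3,860 → use Q = 3,860 at tier-2 price)
TC(tier 1 (EOQ₁), Q≈840.5) = $262,186.44
TC(tier 2, Q≈3,860.0) = $266,234.23
Minimum at tier 1 (EOQ₁): $262,186.44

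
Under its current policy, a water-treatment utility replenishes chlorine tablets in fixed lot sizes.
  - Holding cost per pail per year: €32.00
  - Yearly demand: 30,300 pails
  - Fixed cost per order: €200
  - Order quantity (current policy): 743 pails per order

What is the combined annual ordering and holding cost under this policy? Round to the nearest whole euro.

€20,044

Ordering: D/Q × S = 30,300/743 × €200 = €8,156.12
Holding:  Q/2 × H = 743/2 × €32 = €11,888.00
Total = €8,156.12 + €11,888.00 = €20,044.12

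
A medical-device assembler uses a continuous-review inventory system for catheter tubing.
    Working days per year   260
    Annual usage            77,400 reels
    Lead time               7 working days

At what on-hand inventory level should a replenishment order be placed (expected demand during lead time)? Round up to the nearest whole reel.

Daily demand d = 77,400 / 260 = 297.692 reels/day
Demand during lead time = 297.692 × 7 = 2,083.85
Reorder point = 2,083.85 → round up

2,084 reels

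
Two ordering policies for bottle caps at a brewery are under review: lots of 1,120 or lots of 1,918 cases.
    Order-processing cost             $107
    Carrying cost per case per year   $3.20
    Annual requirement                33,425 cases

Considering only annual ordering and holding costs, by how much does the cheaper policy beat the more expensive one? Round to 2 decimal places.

$51.79

TC(Q) = (D/Q)S + (Q/2)H
TC(1,120) = (33,425/1,120)×107 + (1,120/2)×3.2 = $4,985.28
TC(1,918) = (33,425/1,918)×107 + (1,918/2)×3.2 = $4,933.49
Cheaper: Q = 1,918.  Difference = $51.79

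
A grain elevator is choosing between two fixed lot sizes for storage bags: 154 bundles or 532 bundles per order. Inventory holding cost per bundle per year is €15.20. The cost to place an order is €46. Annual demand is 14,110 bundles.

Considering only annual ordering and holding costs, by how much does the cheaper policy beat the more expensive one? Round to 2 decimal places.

TC(Q) = (D/Q)S + (Q/2)H
TC(154) = (14,110/154)×46 + (154/2)×15.2 = €5,385.08
TC(532) = (14,110/532)×46 + (532/2)×15.2 = €5,263.24
|ΔTC| = |€5,385.08 − €5,263.24| = €121.84

€121.84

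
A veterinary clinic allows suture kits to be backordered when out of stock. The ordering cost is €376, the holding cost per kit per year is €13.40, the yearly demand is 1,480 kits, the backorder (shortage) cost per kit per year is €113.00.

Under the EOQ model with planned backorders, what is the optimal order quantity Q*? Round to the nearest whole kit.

Q* = √(2DS/H) · √((H + b)/b)
   = √(2 × 1,480 × 376 / 13.4) · √((13.4 + 113) / 113)
   = 288.196 × 1.0576 ≈ 304.80

305 kits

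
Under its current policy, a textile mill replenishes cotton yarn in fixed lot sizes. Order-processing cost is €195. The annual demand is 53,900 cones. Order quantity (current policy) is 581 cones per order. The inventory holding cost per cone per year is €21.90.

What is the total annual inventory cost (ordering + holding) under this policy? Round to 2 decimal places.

Ordering: D/Q × S = 53,900/581 × €195 = €18,090.36
Holding:  Q/2 × H = 581/2 × €21.9 = €6,361.95
Total = €18,090.36 + €6,361.95 = €24,452.31

€24,452.31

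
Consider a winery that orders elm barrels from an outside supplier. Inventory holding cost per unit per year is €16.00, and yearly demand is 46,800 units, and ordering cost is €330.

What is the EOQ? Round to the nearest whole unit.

1,389 units

Optimal lot size Q* = (2 × 46,800 × €330 / €16)^½ ≈ 1,389.42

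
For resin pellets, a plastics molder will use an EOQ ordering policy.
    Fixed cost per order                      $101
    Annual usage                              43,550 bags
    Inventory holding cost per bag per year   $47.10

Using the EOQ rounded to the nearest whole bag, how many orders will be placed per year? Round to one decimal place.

Optimal lot size Q* = (2 × 43,550 × $101 / $47.1)^½ ≈ 432.17 → Q = 432
Orders per year = D/Q = 43,550 / 432 = 100.810

100.8 orders per year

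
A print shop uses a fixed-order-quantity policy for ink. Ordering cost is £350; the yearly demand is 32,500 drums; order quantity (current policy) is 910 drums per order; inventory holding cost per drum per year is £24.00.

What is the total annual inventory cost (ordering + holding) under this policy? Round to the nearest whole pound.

£23,420

Ordering: D/Q × S = 32,500/910 × £350 = £12,500.00
Holding:  Q/2 × H = 910/2 × £24 = £10,920.00
Total = £12,500.00 + £10,920.00 = £23,420.00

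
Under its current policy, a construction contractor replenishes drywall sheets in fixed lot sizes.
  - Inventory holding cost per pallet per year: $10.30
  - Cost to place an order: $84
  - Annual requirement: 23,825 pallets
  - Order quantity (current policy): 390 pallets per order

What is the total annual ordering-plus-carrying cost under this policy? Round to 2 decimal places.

$7,140.04

Orders/yr = 23,825/390 = 61.090; ordering cost = 61.090 × $84 = $5,131.54
Average inventory = 390/2 = 195; holding cost = 195 × $10.3 = $2,008.50
Total = $5,131.54 + $2,008.50 = $7,140.04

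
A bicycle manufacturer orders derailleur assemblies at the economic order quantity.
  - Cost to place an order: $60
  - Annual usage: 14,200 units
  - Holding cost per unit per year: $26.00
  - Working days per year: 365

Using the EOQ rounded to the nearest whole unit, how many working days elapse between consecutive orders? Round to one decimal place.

6.6 days

EOQ = √(2DS/H) = √(2 × 14,200 × 60 / 26)
    = √(65,538.46) ≈ 256.00 → Q = 256 units
Days between orders = 365 / (D/Q) = 365 / 55.469 ≈ 6.580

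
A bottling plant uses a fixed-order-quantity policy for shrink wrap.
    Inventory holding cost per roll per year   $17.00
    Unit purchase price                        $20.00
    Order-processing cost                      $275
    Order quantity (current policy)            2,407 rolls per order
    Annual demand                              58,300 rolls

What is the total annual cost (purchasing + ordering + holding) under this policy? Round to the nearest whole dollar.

Orders/yr = 58,300/2,407 = 24.221; ordering cost = 24.221 × $275 = $6,660.78
Average inventory = 2,407/2 = 1203.5; holding cost = 1203.5 × $17 = $20,459.50
Purchase cost = D·C = 58,300 × 20 = $1,166,000.00
Total = $6,660.78 + $20,459.50 + $1,166,000.00 = $1,193,120.28

$1,193,120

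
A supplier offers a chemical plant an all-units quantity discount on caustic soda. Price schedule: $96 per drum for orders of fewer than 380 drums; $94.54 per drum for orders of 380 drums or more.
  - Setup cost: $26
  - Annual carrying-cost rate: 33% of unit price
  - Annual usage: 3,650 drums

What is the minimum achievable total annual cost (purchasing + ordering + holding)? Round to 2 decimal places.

H₁ = 33%×$96 = $31.6800;  H₂ = 33%×$94.54 = $31.1982
EOQ₁ = √(2×3,650×26/31.6800) = 77.40  (< 380, feasible at tier 1)
EOQ₂ = √(2×3,650×26/31.1982) = 78.00  (< 380 → use Q = 380 at tier-2 price)
TC(tier 1 (EOQ₁), Q≈77.4) = $352,852.11
TC(tier 2, Q≈380.0) = $351,248.39
Minimum at tier 2: $351,248.39

$351,248.39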